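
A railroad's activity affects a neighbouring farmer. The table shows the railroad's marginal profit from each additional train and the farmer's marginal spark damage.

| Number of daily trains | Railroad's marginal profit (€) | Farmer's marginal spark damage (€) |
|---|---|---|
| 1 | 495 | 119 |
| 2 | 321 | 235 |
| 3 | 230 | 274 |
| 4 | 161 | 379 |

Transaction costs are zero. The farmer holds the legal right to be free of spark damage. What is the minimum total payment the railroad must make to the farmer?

€354

Efficient level: marginal profit ≥ marginal spark damage through level 2, so k* = 2.
With the farmer holding the right, the railroad must at least compensate total damage at k*: 119 + 235 = 354.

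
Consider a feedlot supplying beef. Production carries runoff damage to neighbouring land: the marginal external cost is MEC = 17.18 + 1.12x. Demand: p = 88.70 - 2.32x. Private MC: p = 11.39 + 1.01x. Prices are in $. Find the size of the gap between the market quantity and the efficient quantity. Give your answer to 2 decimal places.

9.70 units

Market equilibrium (private): 11.39 + 1.01x = 88.70 - 2.32x → x_m = 23.2162.
Social marginal cost = private MC + MEC = 28.57 + 2.13x.
Set SMC = demand: 28.57 + 2.13x = 88.70 - 2.32x → x* = 13.5124.
Gap = |23.2162 − 13.5124| = 9.7038.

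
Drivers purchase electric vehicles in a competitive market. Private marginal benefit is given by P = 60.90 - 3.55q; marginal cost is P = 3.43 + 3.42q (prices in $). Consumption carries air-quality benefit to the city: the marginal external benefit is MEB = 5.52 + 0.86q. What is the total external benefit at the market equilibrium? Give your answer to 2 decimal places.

$74.75

Market equilibrium (private): 3.43 + 3.42q = 60.90 - 3.55q → q_m = 8.2453.
Total external benefit = ∫₀^{q_m} (5.52 + 0.86q) dq = 5.52×8.2453 + ½×0.86×8.2453² = 74.7476.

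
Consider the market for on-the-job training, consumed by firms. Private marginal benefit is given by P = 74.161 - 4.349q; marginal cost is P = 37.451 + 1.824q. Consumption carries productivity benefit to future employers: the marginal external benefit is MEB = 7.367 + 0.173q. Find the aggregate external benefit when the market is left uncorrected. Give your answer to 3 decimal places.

Market equilibrium (private): 37.451 + 1.824q = 74.161 - 4.349q → q_m = 5.9469.
Total external benefit = ∫₀^{q_m} (7.367 + 0.173q) dq = 7.367×5.9469 + ½×0.173×5.9469² = 46.8699.

46.870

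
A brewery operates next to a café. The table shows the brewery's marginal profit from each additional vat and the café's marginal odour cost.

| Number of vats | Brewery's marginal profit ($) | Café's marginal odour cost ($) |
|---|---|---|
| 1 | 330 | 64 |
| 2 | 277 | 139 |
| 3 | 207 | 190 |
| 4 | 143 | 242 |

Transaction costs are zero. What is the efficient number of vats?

Bargaining reaches the level where marginal profit last exceeds marginal odour cost.
That holds through level 3 (207 ≥ 190) but not at 4 (143 < 242).

3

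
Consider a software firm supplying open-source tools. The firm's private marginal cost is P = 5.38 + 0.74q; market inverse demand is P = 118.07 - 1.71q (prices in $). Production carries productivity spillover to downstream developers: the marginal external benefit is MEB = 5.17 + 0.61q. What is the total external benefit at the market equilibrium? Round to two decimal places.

Market equilibrium (private): 5.38 + 0.74q = 118.07 - 1.71q → q_m = 45.9959.
Total external benefit = ∫₀^{q_m} (5.17 + 0.61q) dq = 5.17×45.9959 + ½×0.61×45.9959² = 883.0638.

$883.06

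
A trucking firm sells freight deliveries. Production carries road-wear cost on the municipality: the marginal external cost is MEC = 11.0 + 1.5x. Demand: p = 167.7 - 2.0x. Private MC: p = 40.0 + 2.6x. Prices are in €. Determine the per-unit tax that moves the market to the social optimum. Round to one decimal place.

Social marginal cost = private MC + MEC = 51.0 + 4.1x.
Set SMC = demand: 51.0 + 4.1x = 167.7 - 2.0x → x* = 19.1311.
The Pigouvian tax equals MEC at x*: 11.0 + 1.5×19.1311 = 39.6967.

tax = €39.7 per unit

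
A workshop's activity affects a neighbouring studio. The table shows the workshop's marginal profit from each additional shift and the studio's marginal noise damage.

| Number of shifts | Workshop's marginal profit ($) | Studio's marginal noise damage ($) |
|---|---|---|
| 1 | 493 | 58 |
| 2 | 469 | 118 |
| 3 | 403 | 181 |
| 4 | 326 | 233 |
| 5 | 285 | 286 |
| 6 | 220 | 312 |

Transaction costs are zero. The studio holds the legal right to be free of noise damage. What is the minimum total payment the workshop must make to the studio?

Efficient level: marginal profit ≥ marginal noise damage through level 4, so k* = 4.
With the studio holding the right, the workshop must at least compensate total damage at k*: 58 + 118 + 181 + 233 = 590.

$590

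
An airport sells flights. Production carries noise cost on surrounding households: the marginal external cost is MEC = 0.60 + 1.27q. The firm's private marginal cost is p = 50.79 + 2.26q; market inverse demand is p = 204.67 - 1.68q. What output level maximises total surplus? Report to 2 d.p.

q* = 29.42

Social marginal cost = private MC + MEC = 51.39 + 3.53q.
Set SMC = demand: 51.39 + 3.53q = 204.67 - 1.68q → q* = 29.4203.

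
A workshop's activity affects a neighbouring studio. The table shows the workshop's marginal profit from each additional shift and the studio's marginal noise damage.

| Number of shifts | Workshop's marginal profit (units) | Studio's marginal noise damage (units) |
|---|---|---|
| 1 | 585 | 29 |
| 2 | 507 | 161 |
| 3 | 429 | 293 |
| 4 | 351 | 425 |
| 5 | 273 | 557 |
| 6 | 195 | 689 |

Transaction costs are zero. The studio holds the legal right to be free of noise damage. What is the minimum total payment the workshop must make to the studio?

Efficient level: marginal profit ≥ marginal noise damage through level 3, so k* = 3.
With the studio holding the right, the workshop must at least compensate total damage at k*: 29 + 161 + 293 = 483.

483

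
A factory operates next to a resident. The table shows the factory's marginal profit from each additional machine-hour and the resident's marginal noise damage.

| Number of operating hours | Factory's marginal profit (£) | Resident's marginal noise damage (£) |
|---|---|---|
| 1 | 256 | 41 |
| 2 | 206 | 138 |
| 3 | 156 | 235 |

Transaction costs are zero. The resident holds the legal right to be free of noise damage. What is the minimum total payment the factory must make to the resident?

Efficient level: marginal profit ≥ marginal noise damage through level 2, so k* = 2.
With the resident holding the right, the factory must at least compensate total damage at k*: 41 + 138 = 179.

£179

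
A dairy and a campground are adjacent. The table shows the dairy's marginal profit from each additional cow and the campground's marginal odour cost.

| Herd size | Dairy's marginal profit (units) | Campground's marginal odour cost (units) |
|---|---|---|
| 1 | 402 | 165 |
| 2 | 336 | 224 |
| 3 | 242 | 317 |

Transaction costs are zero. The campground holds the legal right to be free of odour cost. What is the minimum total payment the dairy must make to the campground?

389

Efficient level: marginal profit ≥ marginal odour cost through level 2, so k* = 2.
With the campground holding the right, the dairy must at least compensate total damage at k*: 165 + 224 = 389.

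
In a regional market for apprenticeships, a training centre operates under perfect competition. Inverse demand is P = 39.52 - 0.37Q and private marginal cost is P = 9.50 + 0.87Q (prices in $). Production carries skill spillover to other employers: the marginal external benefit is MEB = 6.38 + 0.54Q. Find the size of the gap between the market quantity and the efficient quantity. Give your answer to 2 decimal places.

Market equilibrium (private): 9.50 + 0.87Q = 39.52 - 0.37Q → Q_m = 24.2097.
Social marginal cost = private MC − MEB = 3.12 + 0.33Q.
Set SMC = demand: 3.12 + 0.33Q = 39.52 - 0.37Q → Q* = 52.0000.
Gap = |24.2097 − 52.0000| = 27.7903.

27.79 units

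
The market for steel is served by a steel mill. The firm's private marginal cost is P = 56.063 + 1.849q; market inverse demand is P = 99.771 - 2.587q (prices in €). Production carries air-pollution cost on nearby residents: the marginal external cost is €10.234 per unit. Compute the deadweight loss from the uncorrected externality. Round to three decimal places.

Market equilibrium (private): 56.063 + 1.849q = 99.771 - 2.587q → q_m = 9.8530.
Social marginal cost = private MC + MEC = 66.297 + 1.849q.
Set SMC = demand: 66.297 + 1.849q = 99.771 - 2.587q → q* = 7.5460.
Height of the DWL triangle at q_m is SMC(q_m) − demand(q_m) = MEC(q_m) = 10.2340.
DWL = ½ × 2.3070 × 10.2340 = 11.8049.

DWL = €11.805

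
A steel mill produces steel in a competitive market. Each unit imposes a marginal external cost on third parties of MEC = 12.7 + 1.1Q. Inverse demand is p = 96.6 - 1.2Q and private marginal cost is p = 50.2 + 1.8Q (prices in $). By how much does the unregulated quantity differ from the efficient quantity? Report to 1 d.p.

7.2 units

Market equilibrium (private): 50.2 + 1.8Q = 96.6 - 1.2Q → Q_m = 15.4667.
Social marginal cost = private MC + MEC = 62.9 + 2.9Q.
Set SMC = demand: 62.9 + 2.9Q = 96.6 - 1.2Q → Q* = 8.2195.
Gap = |15.4667 − 8.2195| = 7.2472.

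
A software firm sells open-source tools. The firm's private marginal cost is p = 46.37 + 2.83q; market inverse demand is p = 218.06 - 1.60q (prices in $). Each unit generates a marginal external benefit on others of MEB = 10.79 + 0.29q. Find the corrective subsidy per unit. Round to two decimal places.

Social marginal cost = private MC − MEB = 35.58 + 2.54q.
Set SMC = demand: 35.58 + 2.54q = 218.06 - 1.60q → q* = 44.0773.
The Pigouvian subsidy equals MEB at q*: 10.79 + 0.29×44.0773 = 23.5724.

subsidy = $23.57 per unit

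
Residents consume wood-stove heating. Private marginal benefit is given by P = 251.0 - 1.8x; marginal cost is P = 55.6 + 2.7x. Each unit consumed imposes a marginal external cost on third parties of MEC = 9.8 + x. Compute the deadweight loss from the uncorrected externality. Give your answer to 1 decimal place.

DWL = 257.5

Market equilibrium (private): 55.6 + 2.7x = 251.0 - 1.8x → x_m = 43.4222.
Social marginal benefit = demand − MEC = 241.2 - 2.8x.
Set SMB = MC: 241.2 - 2.8x = 55.6 + 2.7x → x* = 33.7455.
Height of the DWL triangle at x_m is MC(x_m) − SMB(x_m) = MEC(x_m) = 53.2222.
DWL = ½ × 9.6767 × 53.2222 = 257.5076.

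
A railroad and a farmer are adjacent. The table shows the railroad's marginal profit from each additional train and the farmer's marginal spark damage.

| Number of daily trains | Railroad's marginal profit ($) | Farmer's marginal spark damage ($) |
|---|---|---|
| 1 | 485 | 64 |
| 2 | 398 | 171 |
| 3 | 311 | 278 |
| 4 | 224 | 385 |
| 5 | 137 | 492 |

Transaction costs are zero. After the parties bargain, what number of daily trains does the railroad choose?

3

Bargaining reaches the level where marginal profit last exceeds marginal spark damage.
That holds through level 3 (311 ≥ 278) but not at 4 (224 < 385).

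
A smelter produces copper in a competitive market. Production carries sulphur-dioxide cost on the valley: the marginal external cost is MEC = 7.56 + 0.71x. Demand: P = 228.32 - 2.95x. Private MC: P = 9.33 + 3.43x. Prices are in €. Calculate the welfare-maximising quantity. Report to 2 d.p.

Social marginal cost = private MC + MEC = 16.89 + 4.14x.
Set SMC = demand: 16.89 + 4.14x = 228.32 - 2.95x → x* = 29.8209.

x* = 29.82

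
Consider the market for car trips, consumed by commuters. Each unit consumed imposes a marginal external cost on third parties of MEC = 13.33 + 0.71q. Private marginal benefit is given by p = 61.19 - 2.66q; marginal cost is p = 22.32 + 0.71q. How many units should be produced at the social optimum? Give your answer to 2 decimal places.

q* = 6.26

Social marginal benefit = demand − MEC = 47.86 - 3.37q.
Set SMB = MC: 47.86 - 3.37q = 22.32 + 0.71q → q* = 6.2598.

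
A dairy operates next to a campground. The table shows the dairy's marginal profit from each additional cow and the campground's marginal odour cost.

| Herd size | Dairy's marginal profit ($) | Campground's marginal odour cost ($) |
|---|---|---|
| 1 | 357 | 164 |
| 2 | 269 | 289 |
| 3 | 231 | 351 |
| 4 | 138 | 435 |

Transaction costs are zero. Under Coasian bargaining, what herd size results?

1

Bargaining reaches the level where marginal profit last exceeds marginal odour cost.
That holds through level 1 (357 ≥ 164) but not at 2 (269 < 289).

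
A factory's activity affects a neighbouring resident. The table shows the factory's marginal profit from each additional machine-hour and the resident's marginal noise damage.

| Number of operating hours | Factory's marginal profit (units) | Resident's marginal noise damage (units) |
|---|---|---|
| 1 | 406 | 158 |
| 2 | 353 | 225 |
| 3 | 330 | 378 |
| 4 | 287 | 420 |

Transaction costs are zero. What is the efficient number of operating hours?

2

Bargaining reaches the level where marginal profit last exceeds marginal noise damage.
That holds through level 2 (353 ≥ 225) but not at 3 (330 < 378).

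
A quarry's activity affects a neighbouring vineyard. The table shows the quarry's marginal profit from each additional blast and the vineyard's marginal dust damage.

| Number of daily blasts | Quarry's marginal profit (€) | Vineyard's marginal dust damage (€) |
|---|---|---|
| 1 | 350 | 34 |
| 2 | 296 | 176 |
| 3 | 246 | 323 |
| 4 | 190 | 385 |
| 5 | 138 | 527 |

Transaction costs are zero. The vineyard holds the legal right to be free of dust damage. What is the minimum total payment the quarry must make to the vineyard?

€210

Efficient level: marginal profit ≥ marginal dust damage through level 2, so k* = 2.
With the vineyard holding the right, the quarry must at least compensate total damage at k*: 34 + 176 = 210.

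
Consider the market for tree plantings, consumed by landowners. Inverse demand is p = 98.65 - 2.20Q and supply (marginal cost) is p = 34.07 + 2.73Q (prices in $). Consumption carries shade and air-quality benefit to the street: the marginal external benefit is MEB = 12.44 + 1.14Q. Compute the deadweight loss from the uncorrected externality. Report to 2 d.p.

DWL = $98.85

Market equilibrium (private): 34.07 + 2.73Q = 98.65 - 2.20Q → Q_m = 13.0994.
Social marginal benefit = demand + MEB = 111.09 - 1.06Q.
Set SMB = MC: 111.09 - 1.06Q = 34.07 + 2.73Q → Q* = 20.3219.
Height of the DWL triangle at Q_m is SMB(Q_m) − MC(Q_m) = MEB(Q_m) = 27.3733.
DWL = ½ × 7.2225 × 27.3733 = 98.8518.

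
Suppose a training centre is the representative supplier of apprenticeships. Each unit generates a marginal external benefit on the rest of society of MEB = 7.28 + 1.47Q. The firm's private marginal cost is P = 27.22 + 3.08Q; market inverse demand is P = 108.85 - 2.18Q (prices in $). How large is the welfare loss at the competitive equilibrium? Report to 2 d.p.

DWL = $119.47

Market equilibrium (private): 27.22 + 3.08Q = 108.85 - 2.18Q → Q_m = 15.5190.
Social marginal cost = private MC − MEB = 19.94 + 1.61Q.
Set SMC = demand: 19.94 + 1.61Q = 108.85 - 2.18Q → Q* = 23.4591.
The welfare-loss triangle has base |Q_m − Q*| and height MEB(Q_m) (the vertical gap between SMC and demand is zero at Q* and MEB at Q_m).
DWL = ½ × 7.9401 × 30.0929 = 119.4703.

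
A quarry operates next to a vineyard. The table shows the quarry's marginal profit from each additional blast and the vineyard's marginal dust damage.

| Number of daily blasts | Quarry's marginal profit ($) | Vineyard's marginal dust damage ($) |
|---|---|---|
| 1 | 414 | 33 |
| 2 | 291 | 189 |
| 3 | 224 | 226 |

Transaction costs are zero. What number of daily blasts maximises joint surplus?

Bargaining reaches the level where marginal profit last exceeds marginal dust damage.
That holds through level 2 (291 ≥ 189) but not at 3 (224 < 226).

2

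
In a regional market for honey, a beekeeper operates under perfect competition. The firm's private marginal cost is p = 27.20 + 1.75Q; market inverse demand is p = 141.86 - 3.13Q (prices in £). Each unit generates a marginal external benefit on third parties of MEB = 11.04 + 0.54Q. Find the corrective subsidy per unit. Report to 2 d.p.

Social marginal cost = private MC − MEB = 16.16 + 1.21Q.
Set SMC = demand: 16.16 + 1.21Q = 141.86 - 3.13Q → Q* = 28.9631.
The Pigouvian subsidy equals MEB at Q*: 11.04 + 0.54×28.9631 = 26.6801.

subsidy = £26.68 per unit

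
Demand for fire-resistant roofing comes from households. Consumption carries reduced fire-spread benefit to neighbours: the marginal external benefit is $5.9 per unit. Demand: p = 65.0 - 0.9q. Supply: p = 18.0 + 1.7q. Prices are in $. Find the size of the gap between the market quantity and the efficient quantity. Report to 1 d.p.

2.3 units

Market equilibrium (private): 18.0 + 1.7q = 65.0 - 0.9q → q_m = 18.0769.
Social marginal benefit = demand + MEB = 70.9 - 0.9q.
Set SMB = MC: 70.9 - 0.9q = 18.0 + 1.7q → q* = 20.3462.
Gap = |18.0769 − 20.3462| = 2.2693.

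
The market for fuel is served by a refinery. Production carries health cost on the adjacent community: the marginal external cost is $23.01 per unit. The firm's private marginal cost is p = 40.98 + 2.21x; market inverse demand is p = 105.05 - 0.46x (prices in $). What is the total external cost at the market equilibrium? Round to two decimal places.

$552.15

Market equilibrium (private): 40.98 + 2.21x = 105.05 - 0.46x → x_m = 23.9963.
Total external cost = MEC × x_m = 23.01 × 23.9963 = 552.1549.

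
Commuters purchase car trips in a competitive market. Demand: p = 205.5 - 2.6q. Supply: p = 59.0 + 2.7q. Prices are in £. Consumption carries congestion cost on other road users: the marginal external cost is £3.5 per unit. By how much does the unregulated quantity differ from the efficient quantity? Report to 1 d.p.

0.7 units

Market equilibrium (private): 59.0 + 2.7q = 205.5 - 2.6q → q_m = 27.6415.
Social marginal benefit = demand − MEC = 202.0 - 2.6q.
Set SMB = MC: 202.0 - 2.6q = 59.0 + 2.7q → q* = 26.9811.
Gap = |27.6415 − 26.9811| = 0.6604.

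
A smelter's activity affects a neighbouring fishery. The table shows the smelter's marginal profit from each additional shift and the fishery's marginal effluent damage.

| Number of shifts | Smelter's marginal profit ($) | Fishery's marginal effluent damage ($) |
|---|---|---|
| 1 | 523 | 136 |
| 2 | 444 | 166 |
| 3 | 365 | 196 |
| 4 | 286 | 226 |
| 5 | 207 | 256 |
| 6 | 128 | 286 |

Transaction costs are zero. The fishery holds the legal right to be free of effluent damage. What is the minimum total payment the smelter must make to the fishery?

Efficient level: marginal profit ≥ marginal effluent damage through level 4, so k* = 4.
With the fishery holding the right, the smelter must at least compensate total damage at k*: 136 + 166 + 196 + 226 = 724.

$724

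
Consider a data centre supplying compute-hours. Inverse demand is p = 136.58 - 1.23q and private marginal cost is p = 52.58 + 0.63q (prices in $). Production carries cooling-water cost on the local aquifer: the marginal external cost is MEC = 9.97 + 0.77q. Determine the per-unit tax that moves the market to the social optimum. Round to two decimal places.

tax = $31.64 per unit

Social marginal cost = private MC + MEC = 62.55 + 1.40q.
Set SMC = demand: 62.55 + 1.40q = 136.58 - 1.23q → q* = 28.1483.
The Pigouvian tax equals MEC at q*: 9.97 + 0.77×28.1483 = 31.6442.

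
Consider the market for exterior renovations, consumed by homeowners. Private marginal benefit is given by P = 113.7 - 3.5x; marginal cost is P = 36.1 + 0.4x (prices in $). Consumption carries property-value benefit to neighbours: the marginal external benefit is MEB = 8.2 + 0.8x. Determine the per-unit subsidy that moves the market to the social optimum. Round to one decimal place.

Social marginal benefit = demand + MEB = 121.9 - 2.7x.
Set SMB = MC: 121.9 - 2.7x = 36.1 + 0.4x → x* = 27.6774.
The Pigouvian subsidy equals MEB at x*: 8.2 + 0.8×27.6774 = 30.3419.

subsidy = $30.3 per unit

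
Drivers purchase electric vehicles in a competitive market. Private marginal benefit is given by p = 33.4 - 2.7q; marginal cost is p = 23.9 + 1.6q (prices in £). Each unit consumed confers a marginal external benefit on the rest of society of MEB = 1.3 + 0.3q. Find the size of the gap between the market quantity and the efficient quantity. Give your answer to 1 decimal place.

0.5 units

Market equilibrium (private): 23.9 + 1.6q = 33.4 - 2.7q → q_m = 2.2093.
Social marginal benefit = demand + MEB = 34.7 - 2.4q.
Set SMB = MC: 34.7 - 2.4q = 23.9 + 1.6q → q* = 2.7000.
Gap = |2.2093 − 2.7000| = 0.4907.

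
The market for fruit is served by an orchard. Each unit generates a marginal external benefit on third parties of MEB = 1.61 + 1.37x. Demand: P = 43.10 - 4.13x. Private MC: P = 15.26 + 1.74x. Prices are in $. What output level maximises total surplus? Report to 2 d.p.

Social marginal cost = private MC − MEB = 13.65 + 0.37x.
Set SMC = demand: 13.65 + 0.37x = 43.10 - 4.13x → x* = 6.5444.

x* = 6.54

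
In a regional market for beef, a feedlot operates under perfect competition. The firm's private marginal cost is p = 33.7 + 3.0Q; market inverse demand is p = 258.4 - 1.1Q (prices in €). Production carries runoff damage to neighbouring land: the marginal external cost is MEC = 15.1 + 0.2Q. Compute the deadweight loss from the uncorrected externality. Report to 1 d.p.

Market equilibrium (private): 33.7 + 3.0Q = 258.4 - 1.1Q → Q_m = 54.8049.
Social marginal cost = private MC + MEC = 48.8 + 3.2Q.
Set SMC = demand: 48.8 + 3.2Q = 258.4 - 1.1Q → Q* = 48.7442.
The welfare-loss triangle has base |Q_m − Q*| and height MEC(Q_m) (the vertical gap between SMC and demand is zero at Q* and MEC at Q_m).
DWL = ½ × 6.0607 × 26.0610 = 78.9740.

DWL = €79.0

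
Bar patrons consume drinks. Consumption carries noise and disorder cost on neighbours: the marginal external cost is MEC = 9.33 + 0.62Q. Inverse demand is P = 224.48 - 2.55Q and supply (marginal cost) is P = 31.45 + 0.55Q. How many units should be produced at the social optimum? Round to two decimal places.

Social marginal benefit = demand − MEC = 215.15 - 3.17Q.
Set SMB = MC: 215.15 - 3.17Q = 31.45 + 0.55Q → Q* = 49.3817.

Q* = 49.38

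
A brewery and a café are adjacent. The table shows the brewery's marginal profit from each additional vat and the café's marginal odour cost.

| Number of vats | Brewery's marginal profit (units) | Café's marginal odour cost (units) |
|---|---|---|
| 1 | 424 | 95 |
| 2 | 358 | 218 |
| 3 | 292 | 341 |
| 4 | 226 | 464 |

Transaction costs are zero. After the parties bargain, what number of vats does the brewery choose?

Bargaining reaches the level where marginal profit last exceeds marginal odour cost.
That holds through level 2 (358 ≥ 218) but not at 3 (292 < 341).

2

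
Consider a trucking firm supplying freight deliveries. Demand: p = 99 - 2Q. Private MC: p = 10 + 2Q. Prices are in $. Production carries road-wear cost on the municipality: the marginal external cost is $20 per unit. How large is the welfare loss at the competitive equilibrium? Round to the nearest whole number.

Market equilibrium (private): 10 + 2Q = 99 - 2Q → Q_m = 22.2500.
Social marginal cost = private MC + MEC = 30 + 2Q.
Set SMC = demand: 30 + 2Q = 99 - 2Q → Q* = 17.2500.
Height of the DWL triangle at Q_m is SMC(Q_m) − demand(Q_m) = MEC(Q_m) = 20.0000.
DWL = ½ × 5.0000 × 20.0000 = 50.0000.

DWL = $50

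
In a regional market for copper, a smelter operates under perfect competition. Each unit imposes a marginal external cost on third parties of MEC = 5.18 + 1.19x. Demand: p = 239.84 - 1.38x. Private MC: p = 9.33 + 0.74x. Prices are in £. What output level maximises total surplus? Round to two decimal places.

Social marginal cost = private MC + MEC = 14.51 + 1.93x.
Set SMC = demand: 14.51 + 1.93x = 239.84 - 1.38x → x* = 68.0755.

x* = 68.08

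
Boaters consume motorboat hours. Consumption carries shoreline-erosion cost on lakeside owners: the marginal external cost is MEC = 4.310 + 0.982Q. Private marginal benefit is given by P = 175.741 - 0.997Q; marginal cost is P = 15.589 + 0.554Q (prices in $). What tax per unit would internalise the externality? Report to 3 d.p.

tax = $64.727 per unit

Social marginal benefit = demand − MEC = 171.431 - 1.979Q.
Set SMB = MC: 171.431 - 1.979Q = 15.589 + 0.554Q → Q* = 61.5247.
The Pigouvian tax equals MEC at Q*: 4.310 + 0.982×61.5247 = 64.7273.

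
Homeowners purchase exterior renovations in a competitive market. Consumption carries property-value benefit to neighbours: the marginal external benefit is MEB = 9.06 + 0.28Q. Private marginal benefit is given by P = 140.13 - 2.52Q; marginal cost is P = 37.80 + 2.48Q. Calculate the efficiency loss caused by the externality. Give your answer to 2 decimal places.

DWL = 23.17

Market equilibrium (private): 37.80 + 2.48Q = 140.13 - 2.52Q → Q_m = 20.4660.
Social marginal benefit = demand + MEB = 149.19 - 2.24Q.
Set SMB = MC: 149.19 - 2.24Q = 37.80 + 2.48Q → Q* = 23.5996.
The welfare-loss triangle has base |Q_m − Q*| and height MEB(Q_m) (the vertical gap between SMB and MC is zero at Q* and MEB at Q_m).
DWL = ½ × 3.1336 × 14.7905 = 23.1738.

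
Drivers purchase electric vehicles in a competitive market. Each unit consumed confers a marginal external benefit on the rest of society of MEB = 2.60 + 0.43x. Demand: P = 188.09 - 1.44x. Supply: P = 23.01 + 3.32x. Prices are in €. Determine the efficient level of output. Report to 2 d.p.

x* = 38.73

Social marginal benefit = demand + MEB = 190.69 - 1.01x.
Set SMB = MC: 190.69 - 1.01x = 23.01 + 3.32x → x* = 38.7252.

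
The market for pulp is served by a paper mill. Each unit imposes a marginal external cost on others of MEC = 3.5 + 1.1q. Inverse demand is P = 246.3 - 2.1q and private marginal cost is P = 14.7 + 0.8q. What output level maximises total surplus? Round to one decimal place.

Social marginal cost = private MC + MEC = 18.2 + 1.9q.
Set SMC = demand: 18.2 + 1.9q = 246.3 - 2.1q → q* = 57.0250.

q* = 57.0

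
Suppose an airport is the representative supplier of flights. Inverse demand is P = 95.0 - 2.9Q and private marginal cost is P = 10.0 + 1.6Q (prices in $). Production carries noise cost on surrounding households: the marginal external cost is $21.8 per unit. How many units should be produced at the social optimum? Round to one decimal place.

Social marginal cost = private MC + MEC = 31.8 + 1.6Q.
Set SMC = demand: 31.8 + 1.6Q = 95.0 - 2.9Q → Q* = 14.0444.

Q* = 14.0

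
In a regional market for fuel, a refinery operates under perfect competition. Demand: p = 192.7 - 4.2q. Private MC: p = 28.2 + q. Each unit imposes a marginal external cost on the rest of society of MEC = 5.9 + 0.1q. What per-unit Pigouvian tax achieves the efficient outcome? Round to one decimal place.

tax = 8.9 per unit

Social marginal cost = private MC + MEC = 34.1 + 1.1q.
Set SMC = demand: 34.1 + 1.1q = 192.7 - 4.2q → q* = 29.9245.
The Pigouvian tax equals MEC at q*: 5.9 + 0.1×29.9245 = 8.8925.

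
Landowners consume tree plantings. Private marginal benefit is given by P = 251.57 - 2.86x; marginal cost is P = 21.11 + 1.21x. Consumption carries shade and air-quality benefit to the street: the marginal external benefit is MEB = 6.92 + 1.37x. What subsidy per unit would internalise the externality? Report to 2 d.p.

subsidy = 127.37 per unit

Social marginal benefit = demand + MEB = 258.49 - 1.49x.
Set SMB = MC: 258.49 - 1.49x = 21.11 + 1.21x → x* = 87.9185.
The Pigouvian subsidy equals MEB at x*: 6.92 + 1.37×87.9185 = 127.3683.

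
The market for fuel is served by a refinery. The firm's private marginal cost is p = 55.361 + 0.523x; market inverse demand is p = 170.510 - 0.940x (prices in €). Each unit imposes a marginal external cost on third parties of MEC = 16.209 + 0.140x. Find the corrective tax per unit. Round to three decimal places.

Social marginal cost = private MC + MEC = 71.570 + 0.663x.
Set SMC = demand: 71.570 + 0.663x = 170.510 - 0.940x → x* = 61.7218.
The Pigouvian tax equals MEC at x*: 16.209 + 0.140×61.7218 = 24.8501.

tax = €24.850 per unit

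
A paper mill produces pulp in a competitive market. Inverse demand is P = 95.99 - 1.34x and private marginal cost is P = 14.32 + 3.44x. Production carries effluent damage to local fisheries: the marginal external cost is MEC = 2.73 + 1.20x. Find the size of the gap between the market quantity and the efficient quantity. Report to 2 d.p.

3.89 units

Market equilibrium (private): 14.32 + 3.44x = 95.99 - 1.34x → x_m = 17.0858.
Social marginal cost = private MC + MEC = 17.05 + 4.64x.
Set SMC = demand: 17.05 + 4.64x = 95.99 - 1.34x → x* = 13.2007.
Gap = |17.0858 − 13.2007| = 3.8851.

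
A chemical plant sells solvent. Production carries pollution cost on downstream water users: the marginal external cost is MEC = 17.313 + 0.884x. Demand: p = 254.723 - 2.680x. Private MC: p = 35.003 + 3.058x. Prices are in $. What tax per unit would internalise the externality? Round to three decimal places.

Social marginal cost = private MC + MEC = 52.316 + 3.942x.
Set SMC = demand: 52.316 + 3.942x = 254.723 - 2.680x → x* = 30.5658.
The Pigouvian tax equals MEC at x*: 17.313 + 0.884×30.5658 = 44.3332.

tax = $44.333 per unit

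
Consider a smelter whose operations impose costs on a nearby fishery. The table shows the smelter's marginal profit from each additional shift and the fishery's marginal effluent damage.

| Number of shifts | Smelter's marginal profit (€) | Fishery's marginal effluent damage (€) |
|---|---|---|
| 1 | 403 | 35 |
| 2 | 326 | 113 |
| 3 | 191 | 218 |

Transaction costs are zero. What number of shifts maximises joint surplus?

2

Bargaining reaches the level where marginal profit last exceeds marginal effluent damage.
That holds through level 2 (326 ≥ 113) but not at 3 (191 < 218).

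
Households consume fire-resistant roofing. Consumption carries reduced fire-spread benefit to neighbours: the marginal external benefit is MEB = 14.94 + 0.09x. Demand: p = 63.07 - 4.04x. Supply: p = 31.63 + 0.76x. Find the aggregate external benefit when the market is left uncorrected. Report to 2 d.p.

99.79

Market equilibrium (private): 31.63 + 0.76x = 63.07 - 4.04x → x_m = 6.5500.
Total external benefit = ∫₀^{x_m} (14.94 + 0.09x) dx = 14.94×6.5500 + ½×0.09×6.5500² = 99.7876.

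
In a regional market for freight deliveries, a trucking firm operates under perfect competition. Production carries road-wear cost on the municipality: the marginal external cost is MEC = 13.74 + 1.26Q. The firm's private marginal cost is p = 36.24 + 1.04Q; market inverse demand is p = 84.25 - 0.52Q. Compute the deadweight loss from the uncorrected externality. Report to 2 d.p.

Market equilibrium (private): 36.24 + 1.04Q = 84.25 - 0.52Q → Q_m = 30.7756.
Social marginal cost = private MC + MEC = 49.98 + 2.30Q.
Set SMC = demand: 49.98 + 2.30Q = 84.25 - 0.52Q → Q* = 12.1525.
Height of the DWL triangle at Q_m is SMC(Q_m) − demand(Q_m) = MEC(Q_m) = 52.5173.
DWL = ½ × 18.6231 × 52.5173 = 489.0175.

DWL = 489.02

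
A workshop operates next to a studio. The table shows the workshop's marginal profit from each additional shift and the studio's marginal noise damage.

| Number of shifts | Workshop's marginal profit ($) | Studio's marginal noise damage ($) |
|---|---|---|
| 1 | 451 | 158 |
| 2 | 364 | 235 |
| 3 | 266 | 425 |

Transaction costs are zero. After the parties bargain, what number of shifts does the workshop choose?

2

Bargaining reaches the level where marginal profit last exceeds marginal noise damage.
That holds through level 2 (364 ≥ 235) but not at 3 (266 < 425).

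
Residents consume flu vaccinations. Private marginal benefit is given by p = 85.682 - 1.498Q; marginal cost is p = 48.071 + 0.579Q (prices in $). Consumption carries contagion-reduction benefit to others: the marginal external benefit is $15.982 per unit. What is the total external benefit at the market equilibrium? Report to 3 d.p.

Market equilibrium (private): 48.071 + 0.579Q = 85.682 - 1.498Q → Q_m = 18.1083.
Total external benefit = MEB × Q_m = 15.982 × 18.1083 = 289.4069.

$289.407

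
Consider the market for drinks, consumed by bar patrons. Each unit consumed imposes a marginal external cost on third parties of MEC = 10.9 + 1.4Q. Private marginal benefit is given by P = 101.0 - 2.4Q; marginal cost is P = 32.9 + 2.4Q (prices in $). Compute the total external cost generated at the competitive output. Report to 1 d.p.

Market equilibrium (private): 32.9 + 2.4Q = 101.0 - 2.4Q → Q_m = 14.1875.
Total external cost = ∫₀^{Q_m} (10.9 + 1.4Q) dQ = 10.9×14.1875 + ½×1.4×14.1875² = 295.5434.

$295.5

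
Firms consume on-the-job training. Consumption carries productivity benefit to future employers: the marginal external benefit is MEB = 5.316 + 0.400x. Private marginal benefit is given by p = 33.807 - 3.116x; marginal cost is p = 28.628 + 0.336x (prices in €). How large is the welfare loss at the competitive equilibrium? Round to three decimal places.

Market equilibrium (private): 28.628 + 0.336x = 33.807 - 3.116x → x_m = 1.5003.
Social marginal benefit = demand + MEB = 39.123 - 2.716x.
Set SMB = MC: 39.123 - 2.716x = 28.628 + 0.336x → x* = 3.4387.
Between x* and x_m the wedge SMB − MC runs linearly from 0 to MEB(x_m), so the loss is a triangle.
DWL = ½ × 1.9384 × 5.9161 = 5.7339.

DWL = €5.734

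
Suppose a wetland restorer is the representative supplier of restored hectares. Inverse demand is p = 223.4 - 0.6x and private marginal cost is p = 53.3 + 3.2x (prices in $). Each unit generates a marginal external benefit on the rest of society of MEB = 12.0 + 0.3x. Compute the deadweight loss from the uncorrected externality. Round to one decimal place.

Market equilibrium (private): 53.3 + 3.2x = 223.4 - 0.6x → x_m = 44.7632.
Social marginal cost = private MC − MEB = 41.3 + 2.9x.
Set SMC = demand: 41.3 + 2.9x = 223.4 - 0.6x → x* = 52.0286.
The loss is the area between SMC and demand from x* to x_m; with linear curves that's a triangle of height MEB(x_m).
DWL = ½ × 7.2654 × 25.4289 = 92.3756.

DWL = $92.4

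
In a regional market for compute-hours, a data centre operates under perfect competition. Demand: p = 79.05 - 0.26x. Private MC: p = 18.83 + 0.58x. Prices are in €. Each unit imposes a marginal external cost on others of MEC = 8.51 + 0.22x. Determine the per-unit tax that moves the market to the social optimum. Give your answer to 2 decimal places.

tax = €19.24 per unit

Social marginal cost = private MC + MEC = 27.34 + 0.80x.
Set SMC = demand: 27.34 + 0.80x = 79.05 - 0.26x → x* = 48.7830.
The Pigouvian tax equals MEC at x*: 8.51 + 0.22×48.7830 = 19.2423.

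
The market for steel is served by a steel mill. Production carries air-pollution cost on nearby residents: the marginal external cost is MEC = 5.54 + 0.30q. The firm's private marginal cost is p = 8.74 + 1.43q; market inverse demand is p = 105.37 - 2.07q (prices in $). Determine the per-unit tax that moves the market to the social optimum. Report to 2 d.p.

tax = $12.73 per unit

Social marginal cost = private MC + MEC = 14.28 + 1.73q.
Set SMC = demand: 14.28 + 1.73q = 105.37 - 2.07q → q* = 23.9711.
The Pigouvian tax equals MEC at q*: 5.54 + 0.30×23.9711 = 12.7313.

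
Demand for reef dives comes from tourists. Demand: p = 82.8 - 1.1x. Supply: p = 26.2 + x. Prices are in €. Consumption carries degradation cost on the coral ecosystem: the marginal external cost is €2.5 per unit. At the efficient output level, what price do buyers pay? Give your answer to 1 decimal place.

P = €54.5

Social marginal benefit = demand − MEC = 80.3 - 1.1x.
Set SMB = MC: 80.3 - 1.1x = 26.2 + x → x* = 25.7619.
Consumer price on the demand curve at x*: 82.8 − 1.1×25.7619 = 54.4619.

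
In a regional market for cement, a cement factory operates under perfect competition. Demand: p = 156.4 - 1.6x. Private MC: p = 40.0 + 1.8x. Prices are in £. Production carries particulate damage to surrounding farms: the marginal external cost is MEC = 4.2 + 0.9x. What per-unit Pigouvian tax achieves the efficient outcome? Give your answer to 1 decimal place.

Social marginal cost = private MC + MEC = 44.2 + 2.7x.
Set SMC = demand: 44.2 + 2.7x = 156.4 - 1.6x → x* = 26.0930.
The Pigouvian tax equals MEC at x*: 4.2 + 0.9×26.0930 = 27.6837.

tax = £27.7 per unit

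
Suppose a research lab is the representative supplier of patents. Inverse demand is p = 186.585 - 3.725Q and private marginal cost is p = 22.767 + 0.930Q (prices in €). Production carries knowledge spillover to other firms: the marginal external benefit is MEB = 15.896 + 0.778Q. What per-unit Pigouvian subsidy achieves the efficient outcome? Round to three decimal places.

subsidy = €51.959 per unit

Social marginal cost = private MC − MEB = 6.871 + 0.152Q.
Set SMC = demand: 6.871 + 0.152Q = 186.585 - 3.725Q → Q* = 46.3539.
The Pigouvian subsidy equals MEB at Q*: 15.896 + 0.778×46.3539 = 51.9593.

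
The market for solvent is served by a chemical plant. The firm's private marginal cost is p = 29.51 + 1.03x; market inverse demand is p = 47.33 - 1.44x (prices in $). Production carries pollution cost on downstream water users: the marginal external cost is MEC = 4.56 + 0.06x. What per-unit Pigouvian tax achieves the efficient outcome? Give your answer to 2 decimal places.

Social marginal cost = private MC + MEC = 34.07 + 1.09x.
Set SMC = demand: 34.07 + 1.09x = 47.33 - 1.44x → x* = 5.2411.
The Pigouvian tax equals MEC at x*: 4.56 + 0.06×5.2411 = 4.8745.

tax = $4.87 per unit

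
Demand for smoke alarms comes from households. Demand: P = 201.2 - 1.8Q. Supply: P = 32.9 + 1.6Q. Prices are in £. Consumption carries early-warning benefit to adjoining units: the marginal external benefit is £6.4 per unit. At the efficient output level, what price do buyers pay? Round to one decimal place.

Social marginal benefit = demand + MEB = 207.6 - 1.8Q.
Set SMB = MC: 207.6 - 1.8Q = 32.9 + 1.6Q → Q* = 51.3824.
Consumer price on the demand curve at Q*: 201.2 − 1.8×51.3824 = 108.7117.

P = £108.7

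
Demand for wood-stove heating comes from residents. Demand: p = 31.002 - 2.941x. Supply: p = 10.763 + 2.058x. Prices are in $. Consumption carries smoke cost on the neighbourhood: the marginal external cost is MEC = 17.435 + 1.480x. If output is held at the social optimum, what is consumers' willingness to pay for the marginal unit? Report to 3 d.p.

Social marginal benefit = demand − MEC = 13.567 - 4.421x.
Set SMB = MC: 13.567 - 4.421x = 10.763 + 2.058x → x* = 0.4328.
Consumer price on the demand curve at x*: 31.002 − 2.941×0.4328 = 29.7291.

P = $29.729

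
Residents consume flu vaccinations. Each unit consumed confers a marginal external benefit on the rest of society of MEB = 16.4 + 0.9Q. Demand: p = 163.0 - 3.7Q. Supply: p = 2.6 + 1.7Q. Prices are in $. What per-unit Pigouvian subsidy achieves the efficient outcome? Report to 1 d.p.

subsidy = $51.8 per unit

Social marginal benefit = demand + MEB = 179.4 - 2.8Q.
Set SMB = MC: 179.4 - 2.8Q = 2.6 + 1.7Q → Q* = 39.2889.
The Pigouvian subsidy equals MEB at Q*: 16.4 + 0.9×39.2889 = 51.7600.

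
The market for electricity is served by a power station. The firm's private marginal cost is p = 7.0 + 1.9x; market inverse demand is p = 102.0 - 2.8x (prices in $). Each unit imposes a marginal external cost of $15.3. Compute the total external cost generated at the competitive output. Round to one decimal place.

$309.3

Market equilibrium (private): 7.0 + 1.9x = 102.0 - 2.8x → x_m = 20.2128.
Total external cost = MEC × x_m = 15.3 × 20.2128 = 309.2558.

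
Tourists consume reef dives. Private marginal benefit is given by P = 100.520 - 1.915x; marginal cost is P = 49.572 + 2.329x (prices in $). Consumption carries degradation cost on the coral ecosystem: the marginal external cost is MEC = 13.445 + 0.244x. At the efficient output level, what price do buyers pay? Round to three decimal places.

Social marginal benefit = demand − MEC = 87.075 - 2.159x.
Set SMB = MC: 87.075 - 2.159x = 49.572 + 2.329x → x* = 8.3563.
Consumer price on the demand curve at x*: 100.520 − 1.915×8.3563 = 84.5177.

P = $84.518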